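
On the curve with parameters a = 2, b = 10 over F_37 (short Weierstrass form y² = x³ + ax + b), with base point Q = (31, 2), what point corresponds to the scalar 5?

(7, 21)

Repeated addition: build up to 5Q.
2Q: tangent at (31, 2): λ = (3·31² + 2)/(2·2) ≡ 36/4. 4⁻¹ ≡ 28 (mod 37), so λ ≡ 36·28 ≡ 9.
  x = λ² - 31 - 31 = 81 - 62 ≡ 19; y = λ·(31 - 19) - 2 ≡ 32. → (19, 32)
3Q: (19, 32) + (31, 2). λ = (2 - 32)/(31 - 19) ≡ 7/12 mod 37. 12⁻¹ ≡ 34 (mod 37), so λ ≡ 16.
  x = λ² - 19 - 31 = 256 - 50 ≡ 21; y = λ·(19 - 21) - 32 ≡ 10. → (21, 10)
4Q: (21, 10) + (31, 2). λ = (2 - 10)/(31 - 21) ≡ 29/10 mod 37. 10⁻¹ ≡ 26 (mod 37), so λ ≡ 14.
  x = λ² - 21 - 31 = 196 - 52 ≡ 33; y = λ·(21 - 33) - 10 ≡ 7. → (33, 7)
5Q: (33, 7) + (31, 2). λ = (2 - 7)/(31 - 33) ≡ 32/35 mod 37. 35⁻¹ ≡ 18 (mod 37) since 35·18 = 630 ≡ 1, so λ ≡ 21.
  x = λ² - 33 - 31 = 441 - 64 ≡ 7; y = λ·(33 - 7) - 7 ≡ 21. → (7, 21)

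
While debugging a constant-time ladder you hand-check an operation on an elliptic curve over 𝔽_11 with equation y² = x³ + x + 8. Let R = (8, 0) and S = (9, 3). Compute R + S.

(3, 4)

(8, 0) + (9, 3). λ = (3 - 0)/(9 - 8) ≡ 3/1 mod 11. 1⁻¹ ≡ 1 (mod 11) since 1·1 = 1 ≡ 1, so λ ≡ 3.
  x = λ² - 8 - 9 = 9 - 17 ≡ 3; y = λ·(8 - 3) - 0 ≡ 4. → (3, 4)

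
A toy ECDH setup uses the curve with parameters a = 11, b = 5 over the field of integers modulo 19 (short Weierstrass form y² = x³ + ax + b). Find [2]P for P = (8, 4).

tangent at (8, 4): λ = (3·8² + 11)/(2·4) ≡ 13/8. 8⁻¹ ≡ 12 (mod 19) since 8·12 = 96 ≡ 1, so λ ≡ 13·12 ≡ 4.
  x = λ² - 8 - 8 = 16 - 16 ≡ 0; y = λ·(8 - 0) - 4 ≡ 9. → (0, 9)

(0, 9)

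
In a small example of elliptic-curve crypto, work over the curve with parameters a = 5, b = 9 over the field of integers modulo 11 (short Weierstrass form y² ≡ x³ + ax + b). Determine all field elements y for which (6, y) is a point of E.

none

x³ + 5x + 9 = 255 ≡ 2 (mod 11).
2 is a non-residue mod 11; no y exists.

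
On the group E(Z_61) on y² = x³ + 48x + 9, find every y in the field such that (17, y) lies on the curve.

x³ + 48x + 9 = 5738 ≡ 4 (mod 61).
Square roots of 4 mod 61: 2 and 59 (since 2² = 4 ≡ 4).

2, 59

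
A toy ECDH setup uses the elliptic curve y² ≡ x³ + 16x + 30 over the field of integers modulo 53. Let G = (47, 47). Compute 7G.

(1, 43)

Repeated addition: build up to 7G.
2G: tangent at (47, 47): λ = (3·47² + 16)/(2·47) ≡ 18/41. 41⁻¹ ≡ 22 (mod 53) since 41·22 = 902 ≡ 1, so λ ≡ 18·22 ≡ 25.
  x = λ² - 47 - 47 = 625 - 94 ≡ 1; y = λ·(47 - 1) - 47 ≡ 43. → (1, 43)
3G: (1, 43) + (47, 47). λ = (47 - 43)/(47 - 1) ≡ 4/46 mod 53. 46⁻¹ ≡ 15 (mod 53) since 46·15 = 690 ≡ 1, so λ ≡ 7.
  x = λ² - 1 - 47 = 49 - 48 ≡ 1; y = λ·(1 - 1) - 43 ≡ 10. → (1, 10)
4G: (1, 10) + (47, 47). λ = (47 - 10)/(47 - 1) ≡ 37/46 mod 53. 46⁻¹ ≡ 15 (mod 53) since 46·15 = 690 ≡ 1, so λ ≡ 25.
  x = λ² - 1 - 47 = 625 - 48 ≡ 47; y = λ·(1 - 47) - 10 ≡ 6. → (47, 6)
5G: (47, 6) + (47, 47): same x and y₁ ≡ -y₂, so the sum is the point at infinity.
6G: the point at infinity + (47, 47) = (47, 47) (identity).
7G: tangent at (47, 47): λ = (3·47² + 16)/(2·47) ≡ 18/41. 41⁻¹ ≡ 22 (mod 53), so λ ≡ 18·22 ≡ 25.
  x = λ² - 47 - 47 = 625 - 94 ≡ 1; y = λ·(47 - 1) - 47 ≡ 43. → (1, 43)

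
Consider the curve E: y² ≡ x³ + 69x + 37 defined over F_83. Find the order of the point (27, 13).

2P: tangent at (27, 13): λ = (3·27² + 69)/(2·13) ≡ 15/26. 26⁻¹ ≡ 16 (mod 83), so λ ≡ 15·16 ≡ 74.
  x = λ² - 27 - 27 = 5476 - 54 ≡ 27; y = λ·(27 - 27) - 13 ≡ 70. → (27, 70)
3P: (27, 70) + (27, 13): same x and y₁ ≡ -y₂, so the sum is O.
3P = O, so the order is 3.

3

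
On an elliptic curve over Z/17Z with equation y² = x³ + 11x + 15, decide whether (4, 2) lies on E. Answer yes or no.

y² = 2² ≡ 4; x³ + 11x + 15 = 123 ≡ 4 (mod 17). 4 = 4.

yes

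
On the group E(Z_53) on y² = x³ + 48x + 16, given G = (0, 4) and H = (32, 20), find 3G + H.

(9, 8)

First 3G:
Repeated addition: build up to 3G.
2G: tangent at (0, 4): λ = (3·0² + 48)/(2·4) ≡ 48/8. 8⁻¹ ≡ 20 (mod 53), so λ ≡ 48·20 ≡ 6.
  x = λ² - 0 - 0 = 36 - 0 ≡ 36; y = λ·(0 - 36) - 4 ≡ 45. → (36, 45)
3G: (36, 45) + (0, 4). λ = (4 - 45)/(0 - 36) ≡ 12/17 mod 53. 17⁻¹ ≡ 25 (mod 53), so λ ≡ 35.
  x = λ² - 36 - 0 = 1225 - 36 ≡ 23; y = λ·(36 - 23) - 45 ≡ 39. → (23, 39)
3G = (23, 39).
Finally 3G + H:
(23, 39) + (32, 20). λ = (20 - 39)/(32 - 23) ≡ 34/9 mod 53. 9⁻¹ ≡ 6 (mod 53), so λ ≡ 45.
  x = λ² - 23 - 32 = 2025 - 55 ≡ 9; y = λ·(23 - 9) - 39 ≡ 8. → (9, 8)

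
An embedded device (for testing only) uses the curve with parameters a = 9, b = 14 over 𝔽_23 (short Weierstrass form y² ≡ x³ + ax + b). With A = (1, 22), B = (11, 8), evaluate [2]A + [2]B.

(11, 8)

First 2A:
Repeated addition: build up to 2A.
2A: tangent at (1, 22): λ = (3·1² + 9)/(2·22) ≡ 12/21. 21⁻¹ ≡ 11 (mod 23) since 21·11 = 231 ≡ 1, so λ ≡ 12·11 ≡ 17.
  x = λ² - 1 - 1 = 289 - 2 ≡ 11; y = λ·(1 - 11) - 22 ≡ 15. → (11, 15)
2A = (11, 15).
Next 2B:
Repeated addition: build up to 2B.
2B: tangent at (11, 8): λ = (3·11² + 9)/(2·8) ≡ 4/16. 16⁻¹ ≡ 13 (mod 23), so λ ≡ 4·13 ≡ 6.
  x = λ² - 11 - 11 = 36 - 22 ≡ 14; y = λ·(11 - 14) - 8 ≡ 20. → (14, 20)
2B = (14, 20).
Finally 2A + 2B:
(11, 15) + (14, 20). λ = (20 - 15)/(14 - 11) ≡ 5/3 mod 23. 3⁻¹ ≡ 8 (mod 23), so λ ≡ 17.
  x = λ² - 11 - 14 = 289 - 25 ≡ 11; y = λ·(11 - 11) - 15 ≡ 8. → (11, 8)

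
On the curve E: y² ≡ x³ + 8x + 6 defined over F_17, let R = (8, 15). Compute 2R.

tangent at (8, 15): λ = (3·8² + 8)/(2·15) ≡ 13/13. 13⁻¹ ≡ 4 (mod 17) since 13·4 = 52 ≡ 1, so λ ≡ 13·4 ≡ 1.
  x = λ² - 8 - 8 = 1 - 16 ≡ 2; y = λ·(8 - 2) - 15 ≡ 8. → (2, 8)

(2, 8)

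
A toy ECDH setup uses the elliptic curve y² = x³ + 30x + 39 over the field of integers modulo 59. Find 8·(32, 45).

Write P = (32, 45).
Double-and-add on 8 = (1000)₂. Start with P = (32, 45) for the leading 1-bit.
double: tangent at (32, 45): λ = (3·32² + 30)/(2·45) ≡ 34/31. 31⁻¹ ≡ 40 (mod 59), so λ ≡ 34·40 ≡ 3.
  x = λ² - 32 - 32 = 9 - 64 ≡ 4; y = λ·(32 - 4) - 45 ≡ 39. → (4, 39)
double: tangent at (4, 39): λ = (3·4² + 30)/(2·39) ≡ 19/19. 19⁻¹ ≡ 28 (mod 59) since 19·28 = 532 ≡ 1, so λ ≡ 19·28 ≡ 1.
  x = λ² - 4 - 4 = 1 - 8 ≡ 52; y = λ·(4 - 52) - 39 ≡ 31. → (52, 31)
double: tangent at (52, 31): λ = (3·52² + 30)/(2·31) ≡ 0/3. 3⁻¹ ≡ 20 (mod 59) since 3·20 = 60 ≡ 1, so λ ≡ 0·20 ≡ 0.
  x = λ² - 52 - 52 = 0 - 104 ≡ 14; y = λ·(52 - 14) - 31 ≡ 28. → (14, 28)

(14, 28)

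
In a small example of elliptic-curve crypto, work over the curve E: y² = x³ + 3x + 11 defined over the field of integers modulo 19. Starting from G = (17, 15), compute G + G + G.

(0, 7)

Repeated addition: build up to 3G.
2G: tangent at (17, 15): λ = (3·17² + 3)/(2·15) ≡ 15/11. 11⁻¹ ≡ 7 (mod 19) since 11·7 = 77 ≡ 1, so λ ≡ 15·7 ≡ 10.
  x = λ² - 17 - 17 = 100 - 34 ≡ 9; y = λ·(17 - 9) - 15 ≡ 8. → (9, 8)
3G: (9, 8) + (17, 15). λ = (15 - 8)/(17 - 9) ≡ 7/8 mod 19. 8⁻¹ ≡ 12 (mod 19), so λ ≡ 8.
  x = λ² - 9 - 17 = 64 - 26 ≡ 0; y = λ·(9 - 0) - 8 ≡ 7. → (0, 7)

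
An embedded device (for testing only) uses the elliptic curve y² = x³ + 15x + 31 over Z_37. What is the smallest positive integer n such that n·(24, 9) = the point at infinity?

2P: tangent at (24, 9): λ = (3·24² + 15)/(2·9) ≡ 4/18. 18⁻¹ ≡ 35 (mod 37), so λ ≡ 4·35 ≡ 29.
  x = λ² - 24 - 24 = 841 - 48 ≡ 16; y = λ·(24 - 16) - 9 ≡ 1. → (16, 1)
3P: (16, 1) + (24, 9). λ = (9 - 1)/(24 - 16) ≡ 8/8 mod 37. 8⁻¹ ≡ 14 (mod 37) since 8·14 = 112 ≡ 1, so λ ≡ 1.
  x = λ² - 16 - 24 = 1 - 40 ≡ 35; y = λ·(16 - 35) - 1 ≡ 17. → (35, 17)
4P: (35, 17) + (24, 9). λ = (9 - 17)/(24 - 35) ≡ 29/26 mod 37. 26⁻¹ ≡ 10 (mod 37), so λ ≡ 31.
  x = λ² - 35 - 24 = 961 - 59 ≡ 14; y = λ·(35 - 14) - 17 ≡ 5. → (14, 5)
5P: (14, 5) + (24, 9). λ = (9 - 5)/(24 - 14) ≡ 4/10 mod 37. 10⁻¹ ≡ 26 (mod 37) since 10·26 = 260 ≡ 1, so λ ≡ 30.
  x = λ² - 14 - 24 = 900 - 38 ≡ 11; y = λ·(14 - 11) - 5 ≡ 11. → (11, 11)
6P: (11, 11) + (24, 9). λ = (9 - 11)/(24 - 11) ≡ 35/13 mod 37. 13⁻¹ ≡ 20 (mod 37) since 13·20 = 260 ≡ 1, so λ ≡ 34.
  x = λ² - 11 - 24 = 1156 - 35 ≡ 11; y = λ·(11 - 11) - 11 ≡ 26. → (11, 26)
7P: (11, 26) + (24, 9). λ = (9 - 26)/(24 - 11) ≡ 20/13 mod 37. 13⁻¹ ≡ 20 (mod 37), so λ ≡ 30.
  x = λ² - 11 - 24 = 900 - 35 ≡ 14; y = λ·(11 - 14) - 26 ≡ 32. → (14, 32)
8P: (14, 32) + (24, 9). λ = (9 - 32)/(24 - 14) ≡ 14/10 mod 37. 10⁻¹ ≡ 26 (mod 37) since 10·26 = 260 ≡ 1, so λ ≡ 31.
  x = λ² - 14 - 24 = 961 - 38 ≡ 35; y = λ·(14 - 35) - 32 ≡ 20. → (35, 20)
9P: (35, 20) + (24, 9). λ = (9 - 20)/(24 - 35) ≡ 26/26 mod 37. 26⁻¹ ≡ 10 (mod 37), so λ ≡ 1.
  x = λ² - 35 - 24 = 1 - 59 ≡ 16; y = λ·(35 - 16) - 20 ≡ 36. → (16, 36)
10P: (16, 36) + (24, 9). λ = (9 - 36)/(24 - 16) ≡ 10/8 mod 37. 8⁻¹ ≡ 14 (mod 37), so λ ≡ 29.
  x = λ² - 16 - 24 = 841 - 40 ≡ 24; y = λ·(16 - 24) - 36 ≡ 28. → (24, 28)
11P: (24, 28) + (24, 9): same x and y₁ ≡ -y₂, so the sum is the point at infinity.
11P = the point at infinity, so the order is 11.

11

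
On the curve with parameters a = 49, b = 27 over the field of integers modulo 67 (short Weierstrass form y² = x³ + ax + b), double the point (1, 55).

(12, 47)

tangent at (1, 55): λ = (3·1² + 49)/(2·55) ≡ 52/43. 43⁻¹ ≡ 53 (mod 67) since 43·53 = 2279 ≡ 1, so λ ≡ 52·53 ≡ 9.
  x = λ² - 1 - 1 = 81 - 2 ≡ 12; y = λ·(1 - 12) - 55 ≡ 47. → (12, 47)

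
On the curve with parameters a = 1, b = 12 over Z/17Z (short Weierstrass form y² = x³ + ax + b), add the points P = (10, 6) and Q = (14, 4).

(10, 6) + (14, 4). λ = (4 - 6)/(14 - 10) ≡ 15/4 mod 17. 4⁻¹ ≡ 13 (mod 17), so λ ≡ 8.
  x = λ² - 10 - 14 = 64 - 24 ≡ 6; y = λ·(10 - 6) - 6 ≡ 9. → (6, 9)

(6, 9)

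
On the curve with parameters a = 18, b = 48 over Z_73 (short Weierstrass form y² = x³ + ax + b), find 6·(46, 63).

Write Q = (46, 63).
Double-and-add on 6 = (110)₂. Start with Q = (46, 63) for the leading 1-bit.
double: tangent at (46, 63): λ = (3·46² + 18)/(2·63) ≡ 15/53. 53⁻¹ ≡ 62 (mod 73) since 53·62 = 3286 ≡ 1, so λ ≡ 15·62 ≡ 54.
  x = λ² - 46 - 46 = 2916 - 92 ≡ 50; y = λ·(46 - 50) - 63 ≡ 13. → (50, 13)
add Q: (50, 13) + (46, 63). λ = (63 - 13)/(46 - 50) ≡ 50/69 mod 73. 69⁻¹ ≡ 18 (mod 73) since 69·18 = 1242 ≡ 1, so λ ≡ 24.
  x = λ² - 50 - 46 = 576 - 96 ≡ 42; y = λ·(50 - 42) - 13 ≡ 33. → (42, 33)
double: tangent at (42, 33): λ = (3·42² + 18)/(2·33) ≡ 54/66. 66⁻¹ ≡ 52 (mod 73) since 66·52 = 3432 ≡ 1, so λ ≡ 54·52 ≡ 34.
  x = λ² - 42 - 42 = 1156 - 84 ≡ 50; y = λ·(42 - 50) - 33 ≡ 60. → (50, 60)

(50, 60)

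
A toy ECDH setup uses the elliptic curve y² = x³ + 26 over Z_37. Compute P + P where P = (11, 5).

(24, 30)

tangent at (11, 5): λ = (3·11² + 0)/(2·5) ≡ 30/10. 10⁻¹ ≡ 26 (mod 37), so λ ≡ 30·26 ≡ 3.
  x = λ² - 11 - 11 = 9 - 22 ≡ 24; y = λ·(11 - 24) - 5 ≡ 30. → (24, 30)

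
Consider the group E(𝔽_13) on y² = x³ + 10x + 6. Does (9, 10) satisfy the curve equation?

no

y² = 10² ≡ 9; x³ + 10x + 6 = 825 ≡ 6 (mod 13). 9 ≠ 6.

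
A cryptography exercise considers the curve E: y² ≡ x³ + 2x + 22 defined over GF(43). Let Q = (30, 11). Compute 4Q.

(38, 39)

Double-and-add on 4 = (100)₂. Start with Q = (30, 11) for the leading 1-bit.
double: tangent at (30, 11): λ = (3·30² + 2)/(2·11) ≡ 36/22. 22⁻¹ ≡ 2 (mod 43), so λ ≡ 36·2 ≡ 29.
  x = λ² - 30 - 30 = 841 - 60 ≡ 7; y = λ·(30 - 7) - 11 ≡ 11. → (7, 11)
double: tangent at (7, 11): λ = (3·7² + 2)/(2·11) ≡ 20/22. 22⁻¹ ≡ 2 (mod 43), so λ ≡ 20·2 ≡ 40.
  x = λ² - 7 - 7 = 1600 - 14 ≡ 38; y = λ·(7 - 38) - 11 ≡ 39. → (38, 39)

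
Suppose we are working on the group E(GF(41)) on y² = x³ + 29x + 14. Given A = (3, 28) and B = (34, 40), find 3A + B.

First 3A:
Repeated addition: build up to 3A.
2A: tangent at (3, 28): λ = (3·3² + 29)/(2·28) ≡ 15/15. 15⁻¹ ≡ 11 (mod 41), so λ ≡ 15·11 ≡ 1.
  x = λ² - 3 - 3 = 1 - 6 ≡ 36; y = λ·(3 - 36) - 28 ≡ 21. → (36, 21)
3A: (36, 21) + (3, 28). λ = (28 - 21)/(3 - 36) ≡ 7/8 mod 41. 8⁻¹ ≡ 36 (mod 41), so λ ≡ 6.
  x = λ² - 36 - 3 = 36 - 39 ≡ 38; y = λ·(36 - 38) - 21 ≡ 8. → (38, 8)
3A = (38, 8).
Finally 3A + B:
(38, 8) + (34, 40). λ = (40 - 8)/(34 - 38) ≡ 32/37 mod 41. 37⁻¹ ≡ 10 (mod 41), so λ ≡ 33.
  x = λ² - 38 - 34 = 1089 - 72 ≡ 33; y = λ·(38 - 33) - 8 ≡ 34. → (33, 34)

(33, 34)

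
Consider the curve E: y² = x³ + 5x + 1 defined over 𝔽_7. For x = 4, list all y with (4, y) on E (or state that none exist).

1, 6

x³ + 5x + 1 = 85 ≡ 1 (mod 7).
Square roots of 1 mod 7: 1 and 6 (since 1² = 1 ≡ 1).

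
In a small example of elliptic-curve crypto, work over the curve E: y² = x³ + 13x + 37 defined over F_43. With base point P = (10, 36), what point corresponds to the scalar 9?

(11, 36)

Double-and-add on 9 = (1001)₂. Start with P = (10, 36) for the leading 1-bit.
double: tangent at (10, 36): λ = (3·10² + 13)/(2·36) ≡ 12/29. 29⁻¹ ≡ 3 (mod 43), so λ ≡ 12·3 ≡ 36.
  x = λ² - 10 - 10 = 1296 - 20 ≡ 29; y = λ·(10 - 29) - 36 ≡ 11. → (29, 11)
double: tangent at (29, 11): λ = (3·29² + 13)/(2·11) ≡ 42/22. 22⁻¹ ≡ 2 (mod 43), so λ ≡ 42·2 ≡ 41.
  x = λ² - 29 - 29 = 1681 - 58 ≡ 32; y = λ·(29 - 32) - 11 ≡ 38. → (32, 38)
double: tangent at (32, 38): λ = (3·32² + 13)/(2·38) ≡ 32/33. 33⁻¹ ≡ 30 (mod 43) since 33·30 = 990 ≡ 1, so λ ≡ 32·30 ≡ 14.
  x = λ² - 32 - 32 = 196 - 64 ≡ 3; y = λ·(32 - 3) - 38 ≡ 24. → (3, 24)
add P: (3, 24) + (10, 36). λ = (36 - 24)/(10 - 3) ≡ 12/7 mod 43. 7⁻¹ ≡ 37 (mod 43), so λ ≡ 14.
  x = λ² - 3 - 10 = 196 - 13 ≡ 11; y = λ·(3 - 11) - 24 ≡ 36. → (11, 36)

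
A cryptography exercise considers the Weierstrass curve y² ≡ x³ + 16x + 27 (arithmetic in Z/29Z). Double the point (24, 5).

tangent at (24, 5): λ = (3·24² + 16)/(2·5) ≡ 4/10. 10⁻¹ ≡ 3 (mod 29), so λ ≡ 4·3 ≡ 12.
  x = λ² - 24 - 24 = 144 - 48 ≡ 9; y = λ·(24 - 9) - 5 ≡ 1. → (9, 1)

(9, 1)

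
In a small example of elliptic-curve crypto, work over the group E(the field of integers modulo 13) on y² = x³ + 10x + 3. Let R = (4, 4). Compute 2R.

(8, 6)

tangent at (4, 4): λ = (3·4² + 10)/(2·4) ≡ 6/8. 8⁻¹ ≡ 5 (mod 13), so λ ≡ 6·5 ≡ 4.
  x = λ² - 4 - 4 = 16 - 8 ≡ 8; y = λ·(4 - 8) - 4 ≡ 6. → (8, 6)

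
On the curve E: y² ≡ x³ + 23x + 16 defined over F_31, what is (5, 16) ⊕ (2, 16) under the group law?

(24, 15)

(5, 16) + (2, 16). λ = (16 - 16)/(2 - 5) ≡ 0/28 mod 31. 28⁻¹ ≡ 10 (mod 31) since 28·10 = 280 ≡ 1, so λ ≡ 0.
  x = λ² - 5 - 2 = 0 - 7 ≡ 24; y = λ·(5 - 24) - 16 ≡ 15. → (24, 15)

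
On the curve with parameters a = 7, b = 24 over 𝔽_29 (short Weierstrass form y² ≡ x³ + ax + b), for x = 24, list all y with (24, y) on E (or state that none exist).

x³ + 7x + 24 = 14016 ≡ 9 (mod 29).
Square roots of 9 mod 29: 3 and 26 (since 3² = 9 ≡ 9).

3, 26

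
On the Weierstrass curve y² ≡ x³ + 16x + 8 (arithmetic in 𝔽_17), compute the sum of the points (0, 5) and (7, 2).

(14, 1)

(0, 5) + (7, 2). λ = (2 - 5)/(7 - 0) ≡ 14/7 mod 17. 7⁻¹ ≡ 5 (mod 17), so λ ≡ 2.
  x = λ² - 0 - 7 = 4 - 7 ≡ 14; y = λ·(0 - 14) - 5 ≡ 1. → (14, 1)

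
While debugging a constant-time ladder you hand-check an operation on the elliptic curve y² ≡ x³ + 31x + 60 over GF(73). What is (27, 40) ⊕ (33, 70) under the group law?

(38, 51)

(27, 40) + (33, 70). λ = (70 - 40)/(33 - 27) ≡ 30/6 mod 73. 6⁻¹ ≡ 61 (mod 73), so λ ≡ 5.
  x = λ² - 27 - 33 = 25 - 60 ≡ 38; y = λ·(27 - 38) - 40 ≡ 51. → (38, 51)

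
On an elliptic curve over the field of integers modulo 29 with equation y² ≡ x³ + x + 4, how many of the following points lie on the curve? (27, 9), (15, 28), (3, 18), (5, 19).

(27, 9): 9² ≡ 23, rhs ≡ 23 → on.
(15, 28): 28² ≡ 1, rhs ≡ 1 → on.
(3, 18): 18² ≡ 5, rhs ≡ 5 → on.
(5, 19): 19² ≡ 13, rhs ≡ 18 → off.

3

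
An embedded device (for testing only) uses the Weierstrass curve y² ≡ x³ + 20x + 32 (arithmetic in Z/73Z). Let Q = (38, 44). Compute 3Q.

(61, 53)

Repeated addition: build up to 3Q.
2Q: tangent at (38, 44): λ = (3·38² + 20)/(2·44) ≡ 45/15. 15⁻¹ ≡ 39 (mod 73), so λ ≡ 45·39 ≡ 3.
  x = λ² - 38 - 38 = 9 - 76 ≡ 6; y = λ·(38 - 6) - 44 ≡ 52. → (6, 52)
3Q: (6, 52) + (38, 44). λ = (44 - 52)/(38 - 6) ≡ 65/32 mod 73. 32⁻¹ ≡ 16 (mod 73) since 32·16 = 512 ≡ 1, so λ ≡ 18.
  x = λ² - 6 - 38 = 324 - 44 ≡ 61; y = λ·(6 - 61) - 52 ≡ 53. → (61, 53)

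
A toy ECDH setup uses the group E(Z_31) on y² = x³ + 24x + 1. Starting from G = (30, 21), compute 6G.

Double-and-add on 6 = (110)₂. Start with G = (30, 21) for the leading 1-bit.
double: tangent at (30, 21): λ = (3·30² + 24)/(2·21) ≡ 27/11. 11⁻¹ ≡ 17 (mod 31), so λ ≡ 27·17 ≡ 25.
  x = λ² - 30 - 30 = 625 - 60 ≡ 7; y = λ·(30 - 7) - 21 ≡ 27. → (7, 27)
add G: (7, 27) + (30, 21). λ = (21 - 27)/(30 - 7) ≡ 25/23 mod 31. 23⁻¹ ≡ 27 (mod 31) since 23·27 = 621 ≡ 1, so λ ≡ 24.
  x = λ² - 7 - 30 = 576 - 37 ≡ 12; y = λ·(7 - 12) - 27 ≡ 8. → (12, 8)
double: tangent at (12, 8): λ = (3·12² + 24)/(2·8) ≡ 22/16. 16⁻¹ ≡ 2 (mod 31), so λ ≡ 22·2 ≡ 13.
  x = λ² - 12 - 12 = 169 - 24 ≡ 21; y = λ·(12 - 21) - 8 ≡ 30. → (21, 30)

(21, 30)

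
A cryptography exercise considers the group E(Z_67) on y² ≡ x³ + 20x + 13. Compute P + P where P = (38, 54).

(26, 35)

tangent at (38, 54): λ = (3·38² + 20)/(2·54) ≡ 64/41. 41⁻¹ ≡ 18 (mod 67), so λ ≡ 64·18 ≡ 13.
  x = λ² - 38 - 38 = 169 - 76 ≡ 26; y = λ·(38 - 26) - 54 ≡ 35. → (26, 35)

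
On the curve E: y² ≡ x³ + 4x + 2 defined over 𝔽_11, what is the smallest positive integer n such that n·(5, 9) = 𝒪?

2P: tangent at (5, 9): λ = (3·5² + 4)/(2·9) ≡ 2/7. 7⁻¹ ≡ 8 (mod 11) since 7·8 = 56 ≡ 1, so λ ≡ 2·8 ≡ 5.
  x = λ² - 5 - 5 = 25 - 10 ≡ 4; y = λ·(5 - 4) - 9 ≡ 7. → (4, 7)
3P: (4, 7) + (5, 9). λ = (9 - 7)/(5 - 4) ≡ 2/1 mod 11. 1⁻¹ ≡ 1 (mod 11), so λ ≡ 2.
  x = λ² - 4 - 5 = 4 - 9 ≡ 6; y = λ·(4 - 6) - 7 ≡ 0. → (6, 0)
4P: (6, 0) + (5, 9). λ = (9 - 0)/(5 - 6) ≡ 9/10 mod 11. 10⁻¹ ≡ 10 (mod 11), so λ ≡ 2.
  x = λ² - 6 - 5 = 4 - 11 ≡ 4; y = λ·(6 - 4) - 0 ≡ 4. → (4, 4)
5P: (4, 4) + (5, 9). λ = (9 - 4)/(5 - 4) ≡ 5/1 mod 11. 1⁻¹ ≡ 1 (mod 11), so λ ≡ 5.
  x = λ² - 4 - 5 = 25 - 9 ≡ 5; y = λ·(4 - 5) - 4 ≡ 2. → (5, 2)
6P: (5, 2) + (5, 9): same x and y₁ ≡ -y₂, so the sum is 𝒪.
6P = 𝒪, so the order is 6.

6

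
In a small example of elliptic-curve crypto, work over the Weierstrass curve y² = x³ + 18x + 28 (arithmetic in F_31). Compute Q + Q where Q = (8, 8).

tangent at (8, 8): λ = (3·8² + 18)/(2·8) ≡ 24/16. 16⁻¹ ≡ 2 (mod 31), so λ ≡ 24·2 ≡ 17.
  x = λ² - 8 - 8 = 289 - 16 ≡ 25; y = λ·(8 - 25) - 8 ≡ 13. → (25, 13)

(25, 13)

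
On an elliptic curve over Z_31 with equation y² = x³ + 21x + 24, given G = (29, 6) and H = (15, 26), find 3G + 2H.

(29, 6)

First 3G:
Repeated addition: build up to 3G.
2G: tangent at (29, 6): λ = (3·29² + 21)/(2·6) ≡ 2/12. 12⁻¹ ≡ 13 (mod 31), so λ ≡ 2·13 ≡ 26.
  x = λ² - 29 - 29 = 676 - 58 ≡ 29; y = λ·(29 - 29) - 6 ≡ 25. → (29, 25)
3G: (29, 25) + (29, 6): same x and y₁ ≡ -y₂, so the sum is O.
3G = O.
Next 2H:
Repeated addition: build up to 2H.
2H: tangent at (15, 26): λ = (3·15² + 21)/(2·26) ≡ 14/21. 21⁻¹ ≡ 3 (mod 31) since 21·3 = 63 ≡ 1, so λ ≡ 14·3 ≡ 11.
  x = λ² - 15 - 15 = 121 - 30 ≡ 29; y = λ·(15 - 29) - 26 ≡ 6. → (29, 6)
2H = (29, 6).
Finally 3G + 2H:
O + (29, 6) = (29, 6) (identity).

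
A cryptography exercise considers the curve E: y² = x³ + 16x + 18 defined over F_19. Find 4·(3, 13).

Write P = (3, 13).
Double-and-add on 4 = (100)₂. Start with P = (3, 13) for the leading 1-bit.
double: tangent at (3, 13): λ = (3·3² + 16)/(2·13) ≡ 5/7. 7⁻¹ ≡ 11 (mod 19), so λ ≡ 5·11 ≡ 17.
  x = λ² - 3 - 3 = 289 - 6 ≡ 17; y = λ·(3 - 17) - 13 ≡ 15. → (17, 15)
double: tangent at (17, 15): λ = (3·17² + 16)/(2·15) ≡ 9/11. 11⁻¹ ≡ 7 (mod 19), so λ ≡ 9·7 ≡ 6.
  x = λ² - 17 - 17 = 36 - 34 ≡ 2; y = λ·(17 - 2) - 15 ≡ 18. → (2, 18)

(2, 18)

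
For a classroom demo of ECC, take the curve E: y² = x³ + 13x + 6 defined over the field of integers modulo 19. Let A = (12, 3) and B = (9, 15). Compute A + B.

(12, 3) + (9, 15). λ = (15 - 3)/(9 - 12) ≡ 12/16 mod 19. 16⁻¹ ≡ 6 (mod 19) since 16·6 = 96 ≡ 1, so λ ≡ 15.
  x = λ² - 12 - 9 = 225 - 21 ≡ 14; y = λ·(12 - 14) - 3 ≡ 5. → (14, 5)

(14, 5)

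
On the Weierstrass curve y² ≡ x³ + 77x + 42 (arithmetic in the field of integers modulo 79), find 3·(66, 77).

Write P = (66, 77).
Repeated addition: build up to 3P.
2P: tangent at (66, 77): λ = (3·66² + 77)/(2·77) ≡ 31/75. 75⁻¹ ≡ 59 (mod 79), so λ ≡ 31·59 ≡ 12.
  x = λ² - 66 - 66 = 144 - 132 ≡ 12; y = λ·(66 - 12) - 77 ≡ 18. → (12, 18)
3P: (12, 18) + (66, 77). λ = (77 - 18)/(66 - 12) ≡ 59/54 mod 79. 54⁻¹ ≡ 60 (mod 79), so λ ≡ 64.
  x = λ² - 12 - 66 = 4096 - 78 ≡ 68; y = λ·(12 - 68) - 18 ≡ 32. → (68, 32)

(68, 32)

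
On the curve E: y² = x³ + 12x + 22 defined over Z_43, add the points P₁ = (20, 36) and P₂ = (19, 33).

(20, 36) + (19, 33). λ = (33 - 36)/(19 - 20) ≡ 40/42 mod 43. 42⁻¹ ≡ 42 (mod 43) since 42·42 = 1764 ≡ 1, so λ ≡ 3.
  x = λ² - 20 - 19 = 9 - 39 ≡ 13; y = λ·(20 - 13) - 36 ≡ 28. → (13, 28)

(13, 28)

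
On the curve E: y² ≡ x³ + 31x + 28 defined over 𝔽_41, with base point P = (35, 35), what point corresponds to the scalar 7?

(12, 23)

Double-and-add on 7 = (111)₂. Start with P = (35, 35) for the leading 1-bit.
double: tangent at (35, 35): λ = (3·35² + 31)/(2·35) ≡ 16/29. 29⁻¹ ≡ 17 (mod 41) since 29·17 = 493 ≡ 1, so λ ≡ 16·17 ≡ 26.
  x = λ² - 35 - 35 = 676 - 70 ≡ 32; y = λ·(35 - 32) - 35 ≡ 2. → (32, 2)
add P: (32, 2) + (35, 35). λ = (35 - 2)/(35 - 32) ≡ 33/3 mod 41. 3⁻¹ ≡ 14 (mod 41), so λ ≡ 11.
  x = λ² - 32 - 35 = 121 - 67 ≡ 13; y = λ·(32 - 13) - 2 ≡ 2. → (13, 2)
double: tangent at (13, 2): λ = (3·13² + 31)/(2·2) ≡ 5/4. 4⁻¹ ≡ 31 (mod 41) since 4·31 = 124 ≡ 1, so λ ≡ 5·31 ≡ 32.
  x = λ² - 13 - 13 = 1024 - 26 ≡ 14; y = λ·(13 - 14) - 2 ≡ 7. → (14, 7)
add P: (14, 7) + (35, 35). λ = (35 - 7)/(35 - 14) ≡ 28/21 mod 41. 21⁻¹ ≡ 2 (mod 41), so λ ≡ 15.
  x = λ² - 14 - 35 = 225 - 49 ≡ 12; y = λ·(14 - 12) - 7 ≡ 23. → (12, 23)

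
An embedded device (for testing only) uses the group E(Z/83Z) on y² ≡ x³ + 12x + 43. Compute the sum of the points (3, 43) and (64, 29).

(3, 43) + (64, 29). λ = (29 - 43)/(64 - 3) ≡ 69/61 mod 83. 61⁻¹ ≡ 49 (mod 83) since 61·49 = 2989 ≡ 1, so λ ≡ 61.
  x = λ² - 3 - 64 = 3721 - 67 ≡ 2; y = λ·(3 - 2) - 43 ≡ 18. → (2, 18)

(2, 18)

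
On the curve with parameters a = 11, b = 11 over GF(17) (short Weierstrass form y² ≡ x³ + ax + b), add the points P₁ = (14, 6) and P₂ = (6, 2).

(14, 6) + (6, 2). λ = (2 - 6)/(6 - 14) ≡ 13/9 mod 17. 9⁻¹ ≡ 2 (mod 17), so λ ≡ 9.
  x = λ² - 14 - 6 = 81 - 20 ≡ 10; y = λ·(14 - 10) - 6 ≡ 13. → (10, 13)

(10, 13)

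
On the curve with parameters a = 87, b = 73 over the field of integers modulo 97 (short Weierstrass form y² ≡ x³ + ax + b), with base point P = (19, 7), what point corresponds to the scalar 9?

(4, 0)

Double-and-add on 9 = (1001)₂. Start with P = (19, 7) for the leading 1-bit.
double: tangent at (19, 7): λ = (3·19² + 87)/(2·7) ≡ 6/14. 14⁻¹ ≡ 7 (mod 97), so λ ≡ 6·7 ≡ 42.
  x = λ² - 19 - 19 = 1764 - 38 ≡ 77; y = λ·(19 - 77) - 7 ≡ 79. → (77, 79)
double: tangent at (77, 79): λ = (3·77² + 87)/(2·79) ≡ 26/61. 61⁻¹ ≡ 35 (mod 97), so λ ≡ 26·35 ≡ 37.
  x = λ² - 77 - 77 = 1369 - 154 ≡ 51; y = λ·(77 - 51) - 79 ≡ 10. → (51, 10)
double: tangent at (51, 10): λ = (3·51² + 87)/(2·10) ≡ 33/20. 20⁻¹ ≡ 34 (mod 97) since 20·34 = 680 ≡ 1, so λ ≡ 33·34 ≡ 55.
  x = λ² - 51 - 51 = 3025 - 102 ≡ 13; y = λ·(51 - 13) - 10 ≡ 43. → (13, 43)
add P: (13, 43) + (19, 7). λ = (7 - 43)/(19 - 13) ≡ 61/6 mod 97. 6⁻¹ ≡ 81 (mod 97) since 6·81 = 486 ≡ 1, so λ ≡ 91.
  x = λ² - 13 - 19 = 8281 - 32 ≡ 4; y = λ·(13 - 4) - 43 ≡ 0. → (4, 0)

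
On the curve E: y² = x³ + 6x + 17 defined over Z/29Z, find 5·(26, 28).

(3, 2)

Write P = (26, 28).
Repeated addition: build up to 5P.
2P: tangent at (26, 28): λ = (3·26² + 6)/(2·28) ≡ 4/27. 27⁻¹ ≡ 14 (mod 29) since 27·14 = 378 ≡ 1, so λ ≡ 4·14 ≡ 27.
  x = λ² - 26 - 26 = 729 - 52 ≡ 10; y = λ·(26 - 10) - 28 ≡ 27. → (10, 27)
3P: (10, 27) + (26, 28). λ = (28 - 27)/(26 - 10) ≡ 1/16 mod 29. 16⁻¹ ≡ 20 (mod 29), so λ ≡ 20.
  x = λ² - 10 - 26 = 400 - 36 ≡ 16; y = λ·(10 - 16) - 27 ≡ 27. → (16, 27)
4P: (16, 27) + (26, 28). λ = (28 - 27)/(26 - 16) ≡ 1/10 mod 29. 10⁻¹ ≡ 3 (mod 29) since 10·3 = 30 ≡ 1, so λ ≡ 3.
  x = λ² - 16 - 26 = 9 - 42 ≡ 25; y = λ·(16 - 25) - 27 ≡ 4. → (25, 4)
5P: (25, 4) + (26, 28). λ = (28 - 4)/(26 - 25) ≡ 24/1 mod 29. 1⁻¹ ≡ 1 (mod 29), so λ ≡ 24.
  x = λ² - 25 - 26 = 576 - 51 ≡ 3; y = λ·(25 - 3) - 4 ≡ 2. → (3, 2)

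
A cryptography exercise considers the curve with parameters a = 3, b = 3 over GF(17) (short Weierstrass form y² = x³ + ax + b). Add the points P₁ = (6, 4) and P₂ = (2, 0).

(6, 4) + (2, 0). λ = (0 - 4)/(2 - 6) ≡ 13/13 mod 17. 13⁻¹ ≡ 4 (mod 17), so λ ≡ 1.
  x = λ² - 6 - 2 = 1 - 8 ≡ 10; y = λ·(6 - 10) - 4 ≡ 9. → (10, 9)

(10, 9)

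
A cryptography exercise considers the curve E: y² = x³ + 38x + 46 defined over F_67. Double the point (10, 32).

tangent at (10, 32): λ = (3·10² + 38)/(2·32) ≡ 3/64. 64⁻¹ ≡ 22 (mod 67) since 64·22 = 1408 ≡ 1, so λ ≡ 3·22 ≡ 66.
  x = λ² - 10 - 10 = 4356 - 20 ≡ 48; y = λ·(10 - 48) - 32 ≡ 6. → (48, 6)

(48, 6)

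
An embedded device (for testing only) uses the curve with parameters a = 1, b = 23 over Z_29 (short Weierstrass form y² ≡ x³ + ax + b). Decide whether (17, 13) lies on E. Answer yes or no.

y² = 13² ≡ 24; x³ + 1x + 23 = 4953 ≡ 23 (mod 29). 24 ≠ 23.

no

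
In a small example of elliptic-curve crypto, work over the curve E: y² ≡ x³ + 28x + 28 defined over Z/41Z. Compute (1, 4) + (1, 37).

The two points share x = 1 and their y-coordinates satisfy 4 + 37 ≡ 0 (mod 41), so they are inverses. Their sum is ∞.

O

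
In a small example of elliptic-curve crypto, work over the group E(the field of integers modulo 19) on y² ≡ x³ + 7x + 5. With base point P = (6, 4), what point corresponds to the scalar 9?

(7, 6)

Double-and-add on 9 = (1001)₂. Start with P = (6, 4) for the leading 1-bit.
double: tangent at (6, 4): λ = (3·6² + 7)/(2·4) ≡ 1/8. 8⁻¹ ≡ 12 (mod 19) since 8·12 = 96 ≡ 1, so λ ≡ 1·12 ≡ 12.
  x = λ² - 6 - 6 = 144 - 12 ≡ 18; y = λ·(6 - 18) - 4 ≡ 4. → (18, 4)
double: tangent at (18, 4): λ = (3·18² + 7)/(2·4) ≡ 10/8. 8⁻¹ ≡ 12 (mod 19), so λ ≡ 10·12 ≡ 6.
  x = λ² - 18 - 18 = 36 - 36 ≡ 0; y = λ·(18 - 0) - 4 ≡ 9. → (0, 9)
double: tangent at (0, 9): λ = (3·0² + 7)/(2·9) ≡ 7/18. 18⁻¹ ≡ 18 (mod 19) since 18·18 = 324 ≡ 1, so λ ≡ 7·18 ≡ 12.
  x = λ² - 0 - 0 = 144 - 0 ≡ 11; y = λ·(0 - 11) - 9 ≡ 11. → (11, 11)
add P: (11, 11) + (6, 4). λ = (4 - 11)/(6 - 11) ≡ 12/14 mod 19. 14⁻¹ ≡ 15 (mod 19), so λ ≡ 9.
  x = λ² - 11 - 6 = 81 - 17 ≡ 7; y = λ·(11 - 7) - 11 ≡ 6. → (7, 6)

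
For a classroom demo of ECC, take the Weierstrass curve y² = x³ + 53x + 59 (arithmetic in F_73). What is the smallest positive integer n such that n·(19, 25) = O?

11

2P: tangent at (19, 25): λ = (3·19² + 53)/(2·25) ≡ 41/50. 50⁻¹ ≡ 19 (mod 73), so λ ≡ 41·19 ≡ 49.
  x = λ² - 19 - 19 = 2401 - 38 ≡ 27; y = λ·(19 - 27) - 25 ≡ 21. → (27, 21)
3P: (27, 21) + (19, 25). λ = (25 - 21)/(19 - 27) ≡ 4/65 mod 73. 65⁻¹ ≡ 9 (mod 73), so λ ≡ 36.
  x = λ² - 27 - 19 = 1296 - 46 ≡ 9; y = λ·(27 - 9) - 21 ≡ 43. → (9, 43)
4P: (9, 43) + (19, 25). λ = (25 - 43)/(19 - 9) ≡ 55/10 mod 73. 10⁻¹ ≡ 22 (mod 73), so λ ≡ 42.
  x = λ² - 9 - 19 = 1764 - 28 ≡ 57; y = λ·(9 - 57) - 43 ≡ 58. → (57, 58)
5P: (57, 58) + (19, 25). λ = (25 - 58)/(19 - 57) ≡ 40/35 mod 73. 35⁻¹ ≡ 48 (mod 73) since 35·48 = 1680 ≡ 1, so λ ≡ 22.
  x = λ² - 57 - 19 = 484 - 76 ≡ 43; y = λ·(57 - 43) - 58 ≡ 31. → (43, 31)
6P: (43, 31) + (19, 25). λ = (25 - 31)/(19 - 43) ≡ 67/49 mod 73. 49⁻¹ ≡ 3 (mod 73) since 49·3 = 147 ≡ 1, so λ ≡ 55.
  x = λ² - 43 - 19 = 3025 - 62 ≡ 43; y = λ·(43 - 43) - 31 ≡ 42. → (43, 42)
7P: (43, 42) + (19, 25). λ = (25 - 42)/(19 - 43) ≡ 56/49 mod 73. 49⁻¹ ≡ 3 (mod 73), so λ ≡ 22.
  x = λ² - 43 - 19 = 484 - 62 ≡ 57; y = λ·(43 - 57) - 42 ≡ 15. → (57, 15)
8P: (57, 15) + (19, 25). λ = (25 - 15)/(19 - 57) ≡ 10/35 mod 73. 35⁻¹ ≡ 48 (mod 73), so λ ≡ 42.
  x = λ² - 57 - 19 = 1764 - 76 ≡ 9; y = λ·(57 - 9) - 15 ≡ 30. → (9, 30)
9P: (9, 30) + (19, 25). λ = (25 - 30)/(19 - 9) ≡ 68/10 mod 73. 10⁻¹ ≡ 22 (mod 73) since 10·22 = 220 ≡ 1, so λ ≡ 36.
  x = λ² - 9 - 19 = 1296 - 28 ≡ 27; y = λ·(9 - 27) - 30 ≡ 52. → (27, 52)
10P: (27, 52) + (19, 25). λ = (25 - 52)/(19 - 27) ≡ 46/65 mod 73. 65⁻¹ ≡ 9 (mod 73), so λ ≡ 49.
  x = λ² - 27 - 19 = 2401 - 46 ≡ 19; y = λ·(27 - 19) - 52 ≡ 48. → (19, 48)
11P: (19, 48) + (19, 25): same x and y₁ ≡ -y₂, so the sum is O.
11P = O, so the order is 11.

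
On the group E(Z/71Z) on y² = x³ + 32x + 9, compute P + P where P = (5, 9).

(65, 13)

tangent at (5, 9): λ = (3·5² + 32)/(2·9) ≡ 36/18. 18⁻¹ ≡ 4 (mod 71), so λ ≡ 36·4 ≡ 2.
  x = λ² - 5 - 5 = 4 - 10 ≡ 65; y = λ·(5 - 65) - 9 ≡ 13. → (65, 13)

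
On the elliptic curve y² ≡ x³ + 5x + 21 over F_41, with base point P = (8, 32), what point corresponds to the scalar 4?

Repeated addition: build up to 4P.
2P: tangent at (8, 32): λ = (3·8² + 5)/(2·32) ≡ 33/23. 23⁻¹ ≡ 25 (mod 41) since 23·25 = 575 ≡ 1, so λ ≡ 33·25 ≡ 5.
  x = λ² - 8 - 8 = 25 - 16 ≡ 9; y = λ·(8 - 9) - 32 ≡ 4. → (9, 4)
3P: (9, 4) + (8, 32). λ = (32 - 4)/(8 - 9) ≡ 28/40 mod 41. 40⁻¹ ≡ 40 (mod 41), so λ ≡ 13.
  x = λ² - 9 - 8 = 169 - 17 ≡ 29; y = λ·(9 - 29) - 4 ≡ 23. → (29, 23)
4P: (29, 23) + (8, 32). λ = (32 - 23)/(8 - 29) ≡ 9/20 mod 41. 20⁻¹ ≡ 39 (mod 41), so λ ≡ 23.
  x = λ² - 29 - 8 = 529 - 37 ≡ 0; y = λ·(29 - 0) - 23 ≡ 29. → (0, 29)

(0, 29)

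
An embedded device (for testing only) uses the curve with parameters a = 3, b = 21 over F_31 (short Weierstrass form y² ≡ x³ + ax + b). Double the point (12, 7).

tangent at (12, 7): λ = (3·12² + 3)/(2·7) ≡ 1/14. 14⁻¹ ≡ 20 (mod 31), so λ ≡ 1·20 ≡ 20.
  x = λ² - 12 - 12 = 400 - 24 ≡ 4; y = λ·(12 - 4) - 7 ≡ 29. → (4, 29)

(4, 29)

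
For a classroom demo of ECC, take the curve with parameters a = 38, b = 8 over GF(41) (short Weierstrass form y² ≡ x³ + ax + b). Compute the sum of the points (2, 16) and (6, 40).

(28, 33)

(2, 16) + (6, 40). λ = (40 - 16)/(6 - 2) ≡ 24/4 mod 41. 4⁻¹ ≡ 31 (mod 41) since 4·31 = 124 ≡ 1, so λ ≡ 6.
  x = λ² - 2 - 6 = 36 - 8 ≡ 28; y = λ·(2 - 28) - 16 ≡ 33. → (28, 33)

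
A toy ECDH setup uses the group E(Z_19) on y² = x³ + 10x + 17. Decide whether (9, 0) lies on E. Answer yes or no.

y² = 0² ≡ 0; x³ + 10x + 17 = 836 ≡ 0 (mod 19). 0 = 0.

yes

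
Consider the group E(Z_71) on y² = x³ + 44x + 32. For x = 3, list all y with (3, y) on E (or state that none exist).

x³ + 44x + 32 = 191 ≡ 49 (mod 71).
Square roots of 49 mod 71: 7 and 64 (since 7² = 49 ≡ 49).

7, 64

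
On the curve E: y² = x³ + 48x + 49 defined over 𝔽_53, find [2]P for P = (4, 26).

(39, 48)

tangent at (4, 26): λ = (3·4² + 48)/(2·26) ≡ 43/52. 52⁻¹ ≡ 52 (mod 53) since 52·52 = 2704 ≡ 1, so λ ≡ 43·52 ≡ 10.
  x = λ² - 4 - 4 = 100 - 8 ≡ 39; y = λ·(4 - 39) - 26 ≡ 48. → (39, 48)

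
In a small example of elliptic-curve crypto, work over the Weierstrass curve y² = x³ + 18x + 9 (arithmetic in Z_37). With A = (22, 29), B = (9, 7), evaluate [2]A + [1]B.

First 2A:
Repeated addition: build up to 2A.
2A: tangent at (22, 29): λ = (3·22² + 18)/(2·29) ≡ 27/21. 21⁻¹ ≡ 30 (mod 37), so λ ≡ 27·30 ≡ 33.
  x = λ² - 22 - 22 = 1089 - 44 ≡ 9; y = λ·(22 - 9) - 29 ≡ 30. → (9, 30)
2A = (9, 30).
Finally 2A + B:
(9, 30) + (9, 7): same x and y₁ ≡ -y₂, so the sum is the point at infinity.

O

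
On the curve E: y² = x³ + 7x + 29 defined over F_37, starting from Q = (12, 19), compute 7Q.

(12, 18)

Double-and-add on 7 = (111)₂. Start with Q = (12, 19) for the leading 1-bit.
double: tangent at (12, 19): λ = (3·12² + 7)/(2·19) ≡ 32/1. 1⁻¹ ≡ 1 (mod 37), so λ ≡ 32·1 ≡ 32.
  x = λ² - 12 - 12 = 1024 - 24 ≡ 1; y = λ·(12 - 1) - 19 ≡ 0. → (1, 0)
add Q: (1, 0) + (12, 19). λ = (19 - 0)/(12 - 1) ≡ 19/11 mod 37. 11⁻¹ ≡ 27 (mod 37) since 11·27 = 297 ≡ 1, so λ ≡ 32.
  x = λ² - 1 - 12 = 1024 - 13 ≡ 12; y = λ·(1 - 12) - 0 ≡ 18. → (12, 18)
double: tangent at (12, 18): λ = (3·12² + 7)/(2·18) ≡ 32/36. 36⁻¹ ≡ 36 (mod 37) since 36·36 = 1296 ≡ 1, so λ ≡ 32·36 ≡ 5.
  x = λ² - 12 - 12 = 25 - 24 ≡ 1; y = λ·(12 - 1) - 18 ≡ 0. → (1, 0)
add Q: (1, 0) + (12, 19). λ = (19 - 0)/(12 - 1) ≡ 19/11 mod 37. 11⁻¹ ≡ 27 (mod 37), so λ ≡ 32.
  x = λ² - 1 - 12 = 1024 - 13 ≡ 12; y = λ·(1 - 12) - 0 ≡ 18. → (12, 18)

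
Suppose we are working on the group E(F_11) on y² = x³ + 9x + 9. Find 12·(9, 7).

Write P = (9, 7).
Double-and-add on 12 = (1100)₂. Start with P = (9, 7) for the leading 1-bit.
double: tangent at (9, 7): λ = (3·9² + 9)/(2·7) ≡ 10/3. 3⁻¹ ≡ 4 (mod 11), so λ ≡ 10·4 ≡ 7.
  x = λ² - 9 - 9 = 49 - 18 ≡ 9; y = λ·(9 - 9) - 7 ≡ 4. → (9, 4)
add P: (9, 4) + (9, 7): same x and y₁ ≡ -y₂, so the sum is O.
double: O + O = O (identity).
double: O + O = O (identity).

O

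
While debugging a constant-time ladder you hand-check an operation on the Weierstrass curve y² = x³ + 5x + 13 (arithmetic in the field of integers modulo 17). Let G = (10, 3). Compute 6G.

(8, 15)

Double-and-add on 6 = (110)₂. Start with G = (10, 3) for the leading 1-bit.
double: tangent at (10, 3): λ = (3·10² + 5)/(2·3) ≡ 16/6. 6⁻¹ ≡ 3 (mod 17) since 6·3 = 18 ≡ 1, so λ ≡ 16·3 ≡ 14.
  x = λ² - 10 - 10 = 196 - 20 ≡ 6; y = λ·(10 - 6) - 3 ≡ 2. → (6, 2)
add G: (6, 2) + (10, 3). λ = (3 - 2)/(10 - 6) ≡ 1/4 mod 17. 4⁻¹ ≡ 13 (mod 17) since 4·13 = 52 ≡ 1, so λ ≡ 13.
  x = λ² - 6 - 10 = 169 - 16 ≡ 0; y = λ·(6 - 0) - 2 ≡ 8. → (0, 8)
double: tangent at (0, 8): λ = (3·0² + 5)/(2·8) ≡ 5/16. 16⁻¹ ≡ 16 (mod 17) since 16·16 = 256 ≡ 1, so λ ≡ 5·16 ≡ 12.
  x = λ² - 0 - 0 = 144 - 0 ≡ 8; y = λ·(0 - 8) - 8 ≡ 15. → (8, 15)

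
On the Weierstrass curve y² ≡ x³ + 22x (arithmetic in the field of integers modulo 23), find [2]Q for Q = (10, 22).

(3, 1)

tangent at (10, 22): λ = (3·10² + 22)/(2·22) ≡ 0/21. 21⁻¹ ≡ 11 (mod 23) since 21·11 = 231 ≡ 1, so λ ≡ 0·11 ≡ 0.
  x = λ² - 10 - 10 = 0 - 20 ≡ 3; y = λ·(10 - 3) - 22 ≡ 1. → (3, 1)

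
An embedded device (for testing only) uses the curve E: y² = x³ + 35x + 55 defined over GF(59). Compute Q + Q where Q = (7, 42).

(12, 16)

tangent at (7, 42): λ = (3·7² + 35)/(2·42) ≡ 5/25. 25⁻¹ ≡ 26 (mod 59) since 25·26 = 650 ≡ 1, so λ ≡ 5·26 ≡ 12.
  x = λ² - 7 - 7 = 144 - 14 ≡ 12; y = λ·(7 - 12) - 42 ≡ 16. → (12, 16)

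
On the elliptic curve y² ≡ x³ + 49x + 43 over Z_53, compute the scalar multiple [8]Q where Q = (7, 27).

(28, 10)

Double-and-add on 8 = (1000)₂. Start with Q = (7, 27) for the leading 1-bit.
double: tangent at (7, 27): λ = (3·7² + 49)/(2·27) ≡ 37/1. 1⁻¹ ≡ 1 (mod 53) since 1·1 = 1 ≡ 1, so λ ≡ 37·1 ≡ 37.
  x = λ² - 7 - 7 = 1369 - 14 ≡ 30; y = λ·(7 - 30) - 27 ≡ 23. → (30, 23)
double: tangent at (30, 23): λ = (3·30² + 49)/(2·23) ≡ 46/46. 46⁻¹ ≡ 15 (mod 53), so λ ≡ 46·15 ≡ 1.
  x = λ² - 30 - 30 = 1 - 60 ≡ 47; y = λ·(30 - 47) - 23 ≡ 13. → (47, 13)
double: tangent at (47, 13): λ = (3·47² + 49)/(2·13) ≡ 51/26. 26⁻¹ ≡ 51 (mod 53), so λ ≡ 51·51 ≡ 4.
  x = λ² - 47 - 47 = 16 - 94 ≡ 28; y = λ·(47 - 28) - 13 ≡ 10. → (28, 10)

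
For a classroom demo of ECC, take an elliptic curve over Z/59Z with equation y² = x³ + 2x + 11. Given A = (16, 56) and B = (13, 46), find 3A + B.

First 3A:
Repeated addition: build up to 3A.
2A: tangent at (16, 56): λ = (3·16² + 2)/(2·56) ≡ 3/53. 53⁻¹ ≡ 49 (mod 59) since 53·49 = 2597 ≡ 1, so λ ≡ 3·49 ≡ 29.
  x = λ² - 16 - 16 = 841 - 32 ≡ 42; y = λ·(16 - 42) - 56 ≡ 16. → (42, 16)
3A: (42, 16) + (16, 56). λ = (56 - 16)/(16 - 42) ≡ 40/33 mod 59. 33⁻¹ ≡ 34 (mod 59) since 33·34 = 1122 ≡ 1, so λ ≡ 3.
  x = λ² - 42 - 16 = 9 - 58 ≡ 10; y = λ·(42 - 10) - 16 ≡ 21. → (10, 21)
3A = (10, 21).
Finally 3A + B:
(10, 21) + (13, 46). λ = (46 - 21)/(13 - 10) ≡ 25/3 mod 59. 3⁻¹ ≡ 20 (mod 59) since 3·20 = 60 ≡ 1, so λ ≡ 28.
  x = λ² - 10 - 13 = 784 - 23 ≡ 53; y = λ·(10 - 53) - 21 ≡ 14. → (53, 14)

(53, 14)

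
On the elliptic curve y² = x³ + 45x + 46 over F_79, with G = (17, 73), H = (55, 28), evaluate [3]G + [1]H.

(52, 2)

First 3G:
Repeated addition: build up to 3G.
2G: tangent at (17, 73): λ = (3·17² + 45)/(2·73) ≡ 43/67. 67⁻¹ ≡ 46 (mod 79), so λ ≡ 43·46 ≡ 3.
  x = λ² - 17 - 17 = 9 - 34 ≡ 54; y = λ·(17 - 54) - 73 ≡ 53. → (54, 53)
3G: (54, 53) + (17, 73). λ = (73 - 53)/(17 - 54) ≡ 20/42 mod 79. 42⁻¹ ≡ 32 (mod 79), so λ ≡ 8.
  x = λ² - 54 - 17 = 64 - 71 ≡ 72; y = λ·(54 - 72) - 53 ≡ 40. → (72, 40)
3G = (72, 40).
Finally 3G + H:
(72, 40) + (55, 28). λ = (28 - 40)/(55 - 72) ≡ 67/62 mod 79. 62⁻¹ ≡ 65 (mod 79), so λ ≡ 10.
  x = λ² - 72 - 55 = 100 - 127 ≡ 52; y = λ·(72 - 52) - 40 ≡ 2. → (52, 2)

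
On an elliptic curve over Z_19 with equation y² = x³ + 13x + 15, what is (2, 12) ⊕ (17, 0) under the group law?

(2, 12) + (17, 0). λ = (0 - 12)/(17 - 2) ≡ 7/15 mod 19. 15⁻¹ ≡ 14 (mod 19), so λ ≡ 3.
  x = λ² - 2 - 17 = 9 - 19 ≡ 9; y = λ·(2 - 9) - 12 ≡ 5. → (9, 5)

(9, 5)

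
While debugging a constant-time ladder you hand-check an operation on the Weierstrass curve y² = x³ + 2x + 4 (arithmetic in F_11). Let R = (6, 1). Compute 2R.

(10, 10)

tangent at (6, 1): λ = (3·6² + 2)/(2·1) ≡ 0/2. 2⁻¹ ≡ 6 (mod 11), so λ ≡ 0·6 ≡ 0.
  x = λ² - 6 - 6 = 0 - 12 ≡ 10; y = λ·(6 - 10) - 1 ≡ 10. → (10, 10)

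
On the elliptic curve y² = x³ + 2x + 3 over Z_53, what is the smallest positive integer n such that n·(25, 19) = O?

8

2P: tangent at (25, 19): λ = (3·25² + 2)/(2·19) ≡ 22/38. 38⁻¹ ≡ 7 (mod 53) since 38·7 = 266 ≡ 1, so λ ≡ 22·7 ≡ 48.
  x = λ² - 25 - 25 = 2304 - 50 ≡ 28; y = λ·(25 - 28) - 19 ≡ 49. → (28, 49)
3P: (28, 49) + (25, 19). λ = (19 - 49)/(25 - 28) ≡ 23/50 mod 53. 50⁻¹ ≡ 35 (mod 53), so λ ≡ 10.
  x = λ² - 28 - 25 = 100 - 53 ≡ 47; y = λ·(28 - 47) - 49 ≡ 26. → (47, 26)
4P: (47, 26) + (25, 19). λ = (19 - 26)/(25 - 47) ≡ 46/31 mod 53. 31⁻¹ ≡ 12 (mod 53) since 31·12 = 372 ≡ 1, so λ ≡ 22.
  x = λ² - 47 - 25 = 484 - 72 ≡ 41; y = λ·(47 - 41) - 26 ≡ 0. → (41, 0)
5P: (41, 0) + (25, 19). λ = (19 - 0)/(25 - 41) ≡ 19/37 mod 53. 37⁻¹ ≡ 43 (mod 53), so λ ≡ 22.
  x = λ² - 41 - 25 = 484 - 66 ≡ 47; y = λ·(41 - 47) - 0 ≡ 27. → (47, 27)
6P: (47, 27) + (25, 19). λ = (19 - 27)/(25 - 47) ≡ 45/31 mod 53. 31⁻¹ ≡ 12 (mod 53), so λ ≡ 10.
  x = λ² - 47 - 25 = 100 - 72 ≡ 28; y = λ·(47 - 28) - 27 ≡ 4. → (28, 4)
7P: (28, 4) + (25, 19). λ = (19 - 4)/(25 - 28) ≡ 15/50 mod 53. 50⁻¹ ≡ 35 (mod 53), so λ ≡ 48.
  x = λ² - 28 - 25 = 2304 - 53 ≡ 25; y = λ·(28 - 25) - 4 ≡ 34. → (25, 34)
8P: (25, 34) + (25, 19): same x and y₁ ≡ -y₂, so the sum is O.
8P = O, so the order is 8.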